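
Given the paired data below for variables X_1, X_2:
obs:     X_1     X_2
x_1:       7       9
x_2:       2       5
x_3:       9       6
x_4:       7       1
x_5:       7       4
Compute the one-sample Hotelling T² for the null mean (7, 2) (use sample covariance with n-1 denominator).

Step 1 — sample mean vector:
  mean(X_1) = (7 + 2 + 9 + 7 + 7) / 5 = 32/5 = 6.4
  mean(X_2) = (9 + 5 + 6 + 1 + 4) / 5 = 25/5 = 5
  x̄ = (6.4, 5),  deviation x̄ - mu_0 = (6.4, 5) - (7, 2) = (-0.6, 3).

Step 2 — sample covariance matrix, S[i,j] = (1/(n-1)) · Σ_k (x_{k,i} - mean_i) · (x_{k,j} - mean_j), divisor n-1 = 4:
  S[X_1,X_1] = ((0.6)·(0.6) + (-4.4)·(-4.4) + (2.6)·(2.6) + (0.6)·(0.6) + (0.6)·(0.6)) / 4 = 27.2/4 = 6.8
  S[X_1,X_2] = ((0.6)·(4) + (-4.4)·(0) + (2.6)·(1) + (0.6)·(-4) + (0.6)·(-1)) / 4 = 2/4 = 0.5
  S[X_2,X_2] = ((4)·(4) + (0)·(0) + (1)·(1) + (-4)·(-4) + (-1)·(-1)) / 4 = 34/4 = 8.5
  S = [[6.8, 0.5],
 [0.5, 8.5]].

Step 3 — invert S. det(S) = 6.8·8.5 - (0.5)² = 57.55.
  S^{-1} = (1/det) · [[d, -b], [-b, a]] = [[0.1477, -0.0087],
 [-0.0087, 0.1182]].

Step 4 — quadratic form (x̄ - mu_0)^T · S^{-1} · (x̄ - mu_0):
  S^{-1} · (x̄ - mu_0) = (-0.1147, 0.3597),
  (x̄ - mu_0)^T · [...] = (-0.6)·(-0.1147) + (3)·(0.3597) = 1.1479.

Step 5 — scale by n: T² = 5 · 1.1479 = 5.7394.

T² ≈ 5.7394


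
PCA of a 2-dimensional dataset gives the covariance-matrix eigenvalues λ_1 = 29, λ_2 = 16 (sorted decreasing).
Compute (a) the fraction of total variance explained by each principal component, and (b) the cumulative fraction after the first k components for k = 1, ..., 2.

Step 1 — total variance = trace(Sigma) = Σ λ_i = 29 + 16 = 45.

Step 2 — fraction explained by component i = λ_i / Σ λ:
  PC1: 29/45 = 0.6444
  PC2: 16/45 = 0.3556

Step 3 — cumulative fraction after k components = (λ_1 + ... + λ_k) / Σ λ:
  k = 1: 29/45 = 0.6444
  k = 2: (29 + 16)/45 = 45/45 = 1

Summary (fraction, with percent):

explained: PC1 0.6444 (64.44%), PC2 0.3556 (35.56%);  cumulative: 0.6444, 1


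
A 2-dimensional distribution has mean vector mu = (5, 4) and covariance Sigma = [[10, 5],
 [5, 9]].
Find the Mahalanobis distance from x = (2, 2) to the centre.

Step 1 — centre the observation: (x - mu) = (-3, -2).

Step 2 — invert Sigma. det(Sigma) = 10·9 - (5)² = 65.
  Sigma^{-1} = (1/det) · [[d, -b], [-b, a]] = [[0.1385, -0.0769],
 [-0.0769, 0.1538]].

Step 3 — form the quadratic (x - mu)^T · Sigma^{-1} · (x - mu):
  Sigma^{-1} · (x - mu) = (-0.2615, -0.0769).
  (x - mu)^T · [Sigma^{-1} · (x - mu)] = (-3)·(-0.2615) + (-2)·(-0.0769) = 0.9385.

Step 4 — take square root: d = √(0.9385) ≈ 0.9687.

d(x, mu) = √(0.9385) ≈ 0.9687


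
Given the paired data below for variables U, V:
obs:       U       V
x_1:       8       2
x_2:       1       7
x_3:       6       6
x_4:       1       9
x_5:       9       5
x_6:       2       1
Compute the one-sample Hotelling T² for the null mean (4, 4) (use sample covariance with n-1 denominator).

Step 1 — sample mean vector:
  mean(U) = (8 + 1 + 6 + 1 + 9 + 2) / 6 = 27/6 = 4.5
  mean(V) = (2 + 7 + 6 + 9 + 5 + 1) / 6 = 30/6 = 5
  x̄ = (4.5, 5),  deviation x̄ - mu_0 = (4.5, 5) - (4, 4) = (0.5, 1).

Step 2 — sample covariance matrix, S[i,j] = (1/(n-1)) · Σ_k (x_{k,i} - mean_i) · (x_{k,j} - mean_j), divisor n-1 = 5:
  S[U,U] = ((3.5)·(3.5) + (-3.5)·(-3.5) + (1.5)·(1.5) + (-3.5)·(-3.5) + (4.5)·(4.5) + (-2.5)·(-2.5)) / 5 = 65.5/5 = 13.1
  S[U,V] = ((3.5)·(-3) + (-3.5)·(2) + (1.5)·(1) + (-3.5)·(4) + (4.5)·(0) + (-2.5)·(-4)) / 5 = -20/5 = -4
  S[V,V] = ((-3)·(-3) + (2)·(2) + (1)·(1) + (4)·(4) + (0)·(0) + (-4)·(-4)) / 5 = 46/5 = 9.2
  S = [[13.1, -4],
 [-4, 9.2]].

Step 3 — invert S. det(S) = 13.1·9.2 - (-4)² = 104.52.
  S^{-1} = (1/det) · [[d, -b], [-b, a]] = [[0.088, 0.0383],
 [0.0383, 0.1253]].

Step 4 — quadratic form (x̄ - mu_0)^T · S^{-1} · (x̄ - mu_0):
  S^{-1} · (x̄ - mu_0) = (0.0823, 0.1445),
  (x̄ - mu_0)^T · [...] = (0.5)·(0.0823) + (1)·(0.1445) = 0.1856.

Step 5 — scale by n: T² = 6 · 0.1856 = 1.1137.

T² ≈ 1.1137


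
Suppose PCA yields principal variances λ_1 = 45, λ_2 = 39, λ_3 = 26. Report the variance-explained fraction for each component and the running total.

Step 1 — total variance = trace(Sigma) = Σ λ_i = 45 + 39 + 26 = 110.

Step 2 — fraction explained by component i = λ_i / Σ λ:
  PC1: 45/110 = 0.4091
  PC2: 39/110 = 0.3545
  PC3: 26/110 = 0.2364

Step 3 — cumulative fraction after k components = (λ_1 + ... + λ_k) / Σ λ:
  k = 1: 45/110 = 0.4091
  k = 2: (45 + 39)/110 = 84/110 = 0.7636
  k = 3: (45 + 39 + 26)/110 = 110/110 = 1

Summary (fraction, with percent):

explained: PC1 0.4091 (40.91%), PC2 0.3545 (35.45%), PC3 0.2364 (23.64%);  cumulative: 0.4091, 0.7636, 1


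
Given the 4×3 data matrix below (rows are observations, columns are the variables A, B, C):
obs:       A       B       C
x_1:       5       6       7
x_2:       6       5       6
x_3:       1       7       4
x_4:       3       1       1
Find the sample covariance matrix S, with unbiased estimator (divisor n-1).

Step 1 — column means:
  mean(A) = (5 + 6 + 1 + 3) / 4 = 15/4 = 3.75
  mean(B) = (6 + 5 + 7 + 1) / 4 = 19/4 = 4.75
  mean(C) = (7 + 6 + 4 + 1) / 4 = 18/4 = 4.5

Step 2 — sample covariance S[i,j] = (1/(n-1)) · Σ_k (x_{k,i} - mean_i) · (x_{k,j} - mean_j), with n-1 = 3.
  S[A,A] = ((1.25)·(1.25) + (2.25)·(2.25) + (-2.75)·(-2.75) + (-0.75)·(-0.75)) / 3 = 14.75/3 = 4.9167
  S[A,B] = ((1.25)·(1.25) + (2.25)·(0.25) + (-2.75)·(2.25) + (-0.75)·(-3.75)) / 3 = -1.25/3 = -0.4167
  S[A,C] = ((1.25)·(2.5) + (2.25)·(1.5) + (-2.75)·(-0.5) + (-0.75)·(-3.5)) / 3 = 10.5/3 = 3.5
  S[B,B] = ((1.25)·(1.25) + (0.25)·(0.25) + (2.25)·(2.25) + (-3.75)·(-3.75)) / 3 = 20.75/3 = 6.9167
  S[B,C] = ((1.25)·(2.5) + (0.25)·(1.5) + (2.25)·(-0.5) + (-3.75)·(-3.5)) / 3 = 15.5/3 = 5.1667
  S[C,C] = ((2.5)·(2.5) + (1.5)·(1.5) + (-0.5)·(-0.5) + (-3.5)·(-3.5)) / 3 = 21/3 = 7

S is symmetric (S[j,i] = S[i,j]). Assembling:

S = [[4.9167, -0.4167, 3.5],
 [-0.4167, 6.9167, 5.1667],
 [3.5, 5.1667, 7]]


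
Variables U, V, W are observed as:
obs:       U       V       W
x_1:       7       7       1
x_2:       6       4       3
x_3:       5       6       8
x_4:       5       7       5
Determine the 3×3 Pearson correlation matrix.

Step 1 — column means:
  mean(U) = (7 + 6 + 5 + 5) / 4 = 23/4 = 5.75
  mean(V) = (7 + 4 + 6 + 7) / 4 = 24/4 = 6
  mean(W) = (1 + 3 + 8 + 5) / 4 = 17/4 = 4.25

Step 2 — sample variances and covariances s[i,j] = (1/(n-1)) · Σ_k (x_{k,i} - mean_i) · (x_{k,j} - mean_j), with n-1 = 3:
  s[U,U] = ((1.25)·(1.25) + (0.25)·(0.25) + (-0.75)·(-0.75) + (-0.75)·(-0.75)) / 3 = 2.75/3 = 0.9167
  s[U,V] = ((1.25)·(1) + (0.25)·(-2) + (-0.75)·(0) + (-0.75)·(1)) / 3 = 0/3 = 0
  s[U,W] = ((1.25)·(-3.25) + (0.25)·(-1.25) + (-0.75)·(3.75) + (-0.75)·(0.75)) / 3 = -7.75/3 = -2.5833
  s[V,V] = ((1)·(1) + (-2)·(-2) + (0)·(0) + (1)·(1)) / 3 = 6/3 = 2
  s[V,W] = ((1)·(-3.25) + (-2)·(-1.25) + (0)·(3.75) + (1)·(0.75)) / 3 = 0/3 = 0
  s[W,W] = ((-3.25)·(-3.25) + (-1.25)·(-1.25) + (3.75)·(3.75) + (0.75)·(0.75)) / 3 = 26.75/3 = 8.9167
  Sample standard deviations s_i = √(s[i,i]):
  s(U) = √(0.9167) = 0.9574
  s(V) = √(2) = 1.4142
  s(W) = √(8.9167) = 2.9861

Step 3 — r_{ij} = s_{ij} / (s_i · s_j):
  r[U,U] = 1 (diagonal).
  r[U,V] = 0 / (0.9574 · 1.4142) = 0 / 1.354 = 0
  r[U,W] = -2.5833 / (0.9574 · 2.9861) = -2.5833 / 2.859 = -0.9036
  r[V,V] = 1 (diagonal).
  r[V,W] = 0 / (1.4142 · 2.9861) = 0 / 4.223 = 0
  r[W,W] = 1 (diagonal).

R is symmetric with unit diagonal. Assembling:

R = [[1, 0, -0.9036],
 [0, 1, 0],
 [-0.9036, 0, 1]]


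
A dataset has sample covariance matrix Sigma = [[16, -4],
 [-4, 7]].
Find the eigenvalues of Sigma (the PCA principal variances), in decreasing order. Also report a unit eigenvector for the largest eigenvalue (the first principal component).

Step 1 — characteristic polynomial of 2×2 Sigma:
  det(Sigma - λI) = λ² - trace · λ + det = 0.
  trace = 16 + 7 = 23, det = 16·7 - (-4)² = 96.
Step 2 — discriminant:
  Δ = trace² - 4·det = 529 - 384 = 145.
Step 3 — eigenvalues:
  λ = (trace ± √Δ)/2 = (23 ± 12.0416)/2,
  λ_1 = 17.5208,  λ_2 = 5.4792.

Step 4 — unit eigenvector for λ_1: solve (Sigma - λ_1 I)v = 0. First row:
  (16 - 17.5208)·v_x + (-4)·v_y = 0, i.e. (-1.5208)·v_x + (-4)·v_y = 0,
  so v ∝ (b, λ_1 - a) = (-4, 1.5208); multiply by -1 so the first entry is positive: u = (4, -1.5208).
  ||u|| = √((4)² + (-1.5208)²) = √(18.3128) ≈ 4.2793,
  v_1 = u/||u|| ≈ (0.9347, -0.3554) (||v_1|| = 1).

λ_1 = 17.5208,  λ_2 = 5.4792;  v_1 ≈ (0.9347, -0.3554)


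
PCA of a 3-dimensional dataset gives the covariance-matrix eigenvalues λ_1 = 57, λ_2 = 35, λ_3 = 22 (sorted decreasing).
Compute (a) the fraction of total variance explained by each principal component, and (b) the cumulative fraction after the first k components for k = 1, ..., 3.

Step 1 — total variance = trace(Sigma) = Σ λ_i = 57 + 35 + 22 = 114.

Step 2 — fraction explained by component i = λ_i / Σ λ:
  PC1: 57/114 = 0.5
  PC2: 35/114 = 0.307
  PC3: 22/114 = 0.193

Step 3 — cumulative fraction after k components = (λ_1 + ... + λ_k) / Σ λ:
  k = 1: 57/114 = 0.5
  k = 2: (57 + 35)/114 = 92/114 = 0.807
  k = 3: (57 + 35 + 22)/114 = 114/114 = 1

Summary (fraction, with percent):

explained: PC1 0.5 (50%), PC2 0.307 (30.7%), PC3 0.193 (19.3%);  cumulative: 0.5, 0.807, 1


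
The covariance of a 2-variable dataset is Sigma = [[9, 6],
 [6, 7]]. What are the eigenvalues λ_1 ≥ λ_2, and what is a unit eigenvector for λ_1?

Step 1 — characteristic polynomial of 2×2 Sigma:
  det(Sigma - λI) = λ² - trace · λ + det = 0.
  trace = 9 + 7 = 16, det = 9·7 - (6)² = 27.
Step 2 — discriminant:
  Δ = trace² - 4·det = 256 - 108 = 148.
Step 3 — eigenvalues:
  λ = (trace ± √Δ)/2 = (16 ± 12.1655)/2,
  λ_1 = 14.0828,  λ_2 = 1.9172.

Step 4 — unit eigenvector for λ_1: solve (Sigma - λ_1 I)v = 0. First row:
  (9 - 14.0828)·v_x + (6)·v_y = 0, i.e. (-5.0828)·v_x + (6)·v_y = 0,
  so v ∝ (b, λ_1 - a) = (6, 5.0828) = u.
  ||u|| = √((6)² + (5.0828)²) = √(61.8345) ≈ 7.8635,
  v_1 = u/||u|| ≈ (0.763, 0.6464) (||v_1|| = 1).

λ_1 = 14.0828,  λ_2 = 1.9172;  v_1 ≈ (0.763, 0.6464)


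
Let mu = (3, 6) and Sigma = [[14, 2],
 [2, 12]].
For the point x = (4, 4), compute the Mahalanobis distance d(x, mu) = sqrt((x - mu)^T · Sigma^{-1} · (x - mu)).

Step 1 — centre the observation: (x - mu) = (1, -2).

Step 2 — invert Sigma. det(Sigma) = 14·12 - (2)² = 164.
  Sigma^{-1} = (1/det) · [[d, -b], [-b, a]] = [[0.0732, -0.0122],
 [-0.0122, 0.0854]].

Step 3 — form the quadratic (x - mu)^T · Sigma^{-1} · (x - mu):
  Sigma^{-1} · (x - mu) = (0.0976, -0.1829).
  (x - mu)^T · [Sigma^{-1} · (x - mu)] = (1)·(0.0976) + (-2)·(-0.1829) = 0.4634.

Step 4 — take square root: d = √(0.4634) ≈ 0.6807.

d(x, mu) = √(0.4634) ≈ 0.6807


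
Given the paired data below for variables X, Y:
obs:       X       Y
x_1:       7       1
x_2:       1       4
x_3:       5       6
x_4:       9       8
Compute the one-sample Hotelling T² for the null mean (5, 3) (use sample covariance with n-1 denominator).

Step 1 — sample mean vector:
  mean(X) = (7 + 1 + 5 + 9) / 4 = 22/4 = 5.5
  mean(Y) = (1 + 4 + 6 + 8) / 4 = 19/4 = 4.75
  x̄ = (5.5, 4.75),  deviation x̄ - mu_0 = (5.5, 4.75) - (5, 3) = (0.5, 1.75).

Step 2 — sample covariance matrix, S[i,j] = (1/(n-1)) · Σ_k (x_{k,i} - mean_i) · (x_{k,j} - mean_j), divisor n-1 = 3:
  S[X,X] = ((1.5)·(1.5) + (-4.5)·(-4.5) + (-0.5)·(-0.5) + (3.5)·(3.5)) / 3 = 35/3 = 11.6667
  S[X,Y] = ((1.5)·(-3.75) + (-4.5)·(-0.75) + (-0.5)·(1.25) + (3.5)·(3.25)) / 3 = 8.5/3 = 2.8333
  S[Y,Y] = ((-3.75)·(-3.75) + (-0.75)·(-0.75) + (1.25)·(1.25) + (3.25)·(3.25)) / 3 = 26.75/3 = 8.9167
  S = [[11.6667, 2.8333],
 [2.8333, 8.9167]].

Step 3 — invert S. det(S) = 11.6667·8.9167 - (2.8333)² = 96.
  S^{-1} = (1/det) · [[d, -b], [-b, a]] = [[0.0929, -0.0295],
 [-0.0295, 0.1215]].

Step 4 — quadratic form (x̄ - mu_0)^T · S^{-1} · (x̄ - mu_0):
  S^{-1} · (x̄ - mu_0) = (-0.0052, 0.1979),
  (x̄ - mu_0)^T · [...] = (0.5)·(-0.0052) + (1.75)·(0.1979) = 0.3438.

Step 5 — scale by n: T² = 4 · 0.3438 = 1.375.

T² ≈ 1.375


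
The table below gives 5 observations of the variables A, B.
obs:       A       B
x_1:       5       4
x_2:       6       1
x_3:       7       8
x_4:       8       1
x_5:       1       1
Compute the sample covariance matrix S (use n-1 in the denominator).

Step 1 — column means:
  mean(A) = (5 + 6 + 7 + 8 + 1) / 5 = 27/5 = 5.4
  mean(B) = (4 + 1 + 8 + 1 + 1) / 5 = 15/5 = 3

Step 2 — sample covariance S[i,j] = (1/(n-1)) · Σ_k (x_{k,i} - mean_i) · (x_{k,j} - mean_j), with n-1 = 4.
  S[A,A] = ((-0.4)·(-0.4) + (0.6)·(0.6) + (1.6)·(1.6) + (2.6)·(2.6) + (-4.4)·(-4.4)) / 4 = 29.2/4 = 7.3
  S[A,B] = ((-0.4)·(1) + (0.6)·(-2) + (1.6)·(5) + (2.6)·(-2) + (-4.4)·(-2)) / 4 = 10/4 = 2.5
  S[B,B] = ((1)·(1) + (-2)·(-2) + (5)·(5) + (-2)·(-2) + (-2)·(-2)) / 4 = 38/4 = 9.5

S is symmetric (S[j,i] = S[i,j]). Assembling:

S = [[7.3, 2.5],
 [2.5, 9.5]]


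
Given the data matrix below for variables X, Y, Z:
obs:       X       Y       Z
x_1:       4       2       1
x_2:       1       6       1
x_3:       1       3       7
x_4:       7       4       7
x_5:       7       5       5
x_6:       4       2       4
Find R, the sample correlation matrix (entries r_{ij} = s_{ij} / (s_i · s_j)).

Step 1 — column means:
  mean(X) = (4 + 1 + 1 + 7 + 7 + 4) / 6 = 24/6 = 4
  mean(Y) = (2 + 6 + 3 + 4 + 5 + 2) / 6 = 22/6 = 3.6667
  mean(Z) = (1 + 1 + 7 + 7 + 5 + 4) / 6 = 25/6 = 4.1667

Step 2 — sample variances and covariances s[i,j] = (1/(n-1)) · Σ_k (x_{k,i} - mean_i) · (x_{k,j} - mean_j), with n-1 = 5:
  s[X,X] = ((0)·(0) + (-3)·(-3) + (-3)·(-3) + (3)·(3) + (3)·(3) + (0)·(0)) / 5 = 36/5 = 7.2
  s[X,Y] = ((0)·(-1.6667) + (-3)·(2.3333) + (-3)·(-0.6667) + (3)·(0.3333) + (3)·(1.3333) + (0)·(-1.6667)) / 5 = 0/5 = 0
  s[X,Z] = ((0)·(-3.1667) + (-3)·(-3.1667) + (-3)·(2.8333) + (3)·(2.8333) + (3)·(0.8333) + (0)·(-0.1667)) / 5 = 12/5 = 2.4
  s[Y,Y] = ((-1.6667)·(-1.6667) + (2.3333)·(2.3333) + (-0.6667)·(-0.6667) + (0.3333)·(0.3333) + (1.3333)·(1.3333) + (-1.6667)·(-1.6667)) / 5 = 13.3333/5 = 2.6667
  s[Y,Z] = ((-1.6667)·(-3.1667) + (2.3333)·(-3.1667) + (-0.6667)·(2.8333) + (0.3333)·(2.8333) + (1.3333)·(0.8333) + (-1.6667)·(-0.1667)) / 5 = -1.6667/5 = -0.3333
  s[Z,Z] = ((-3.1667)·(-3.1667) + (-3.1667)·(-3.1667) + (2.8333)·(2.8333) + (2.8333)·(2.8333) + (0.8333)·(0.8333) + (-0.1667)·(-0.1667)) / 5 = 36.8333/5 = 7.3667
  Sample standard deviations s_i = √(s[i,i]):
  s(X) = √(7.2) = 2.6833
  s(Y) = √(2.6667) = 1.633
  s(Z) = √(7.3667) = 2.7142

Step 3 — r_{ij} = s_{ij} / (s_i · s_j):
  r[X,X] = 1 (diagonal).
  r[X,Y] = 0 / (2.6833 · 1.633) = 0 / 4.3818 = 0
  r[X,Z] = 2.4 / (2.6833 · 2.7142) = 2.4 / 7.2829 = 0.3295
  r[Y,Y] = 1 (diagonal).
  r[Y,Z] = -0.3333 / (1.633 · 2.7142) = -0.3333 / 4.4322 = -0.0752
  r[Z,Z] = 1 (diagonal).

R is symmetric with unit diagonal. Assembling:

R = [[1, 0, 0.3295],
 [0, 1, -0.0752],
 [0.3295, -0.0752, 1]]


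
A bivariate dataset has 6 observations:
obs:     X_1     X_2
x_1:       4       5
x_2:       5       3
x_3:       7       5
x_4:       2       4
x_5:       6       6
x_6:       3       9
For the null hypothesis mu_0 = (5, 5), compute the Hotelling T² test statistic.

Step 1 — sample mean vector:
  mean(X_1) = (4 + 5 + 7 + 2 + 6 + 3) / 6 = 27/6 = 4.5
  mean(X_2) = (5 + 3 + 5 + 4 + 6 + 9) / 6 = 32/6 = 5.3333
  x̄ = (4.5, 5.3333),  deviation x̄ - mu_0 = (4.5, 5.3333) - (5, 5) = (-0.5, 0.3333).

Step 2 — sample covariance matrix, S[i,j] = (1/(n-1)) · Σ_k (x_{k,i} - mean_i) · (x_{k,j} - mean_j), divisor n-1 = 5:
  S[X_1,X_1] = ((-0.5)·(-0.5) + (0.5)·(0.5) + (2.5)·(2.5) + (-2.5)·(-2.5) + (1.5)·(1.5) + (-1.5)·(-1.5)) / 5 = 17.5/5 = 3.5
  S[X_1,X_2] = ((-0.5)·(-0.3333) + (0.5)·(-2.3333) + (2.5)·(-0.3333) + (-2.5)·(-1.3333) + (1.5)·(0.6667) + (-1.5)·(3.6667)) / 5 = -3/5 = -0.6
  S[X_2,X_2] = ((-0.3333)·(-0.3333) + (-2.3333)·(-2.3333) + (-0.3333)·(-0.3333) + (-1.3333)·(-1.3333) + (0.6667)·(0.6667) + (3.6667)·(3.6667)) / 5 = 21.3333/5 = 4.2667
  S = [[3.5, -0.6],
 [-0.6, 4.2667]].

Step 3 — invert S. det(S) = 3.5·4.2667 - (-0.6)² = 14.5733.
  S^{-1} = (1/det) · [[d, -b], [-b, a]] = [[0.2928, 0.0412],
 [0.0412, 0.2402]].

Step 4 — quadratic form (x̄ - mu_0)^T · S^{-1} · (x̄ - mu_0):
  S^{-1} · (x̄ - mu_0) = (-0.1327, 0.0595),
  (x̄ - mu_0)^T · [...] = (-0.5)·(-0.1327) + (0.3333)·(0.0595) = 0.0862.

Step 5 — scale by n: T² = 6 · 0.0862 = 0.5169.

T² ≈ 0.5169


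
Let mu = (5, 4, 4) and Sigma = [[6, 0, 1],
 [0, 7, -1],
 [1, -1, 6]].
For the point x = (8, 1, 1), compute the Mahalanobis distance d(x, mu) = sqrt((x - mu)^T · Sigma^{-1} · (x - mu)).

Step 1 — centre the observation: (x - mu) = (3, -3, -3).

Step 2 — invert Sigma (cofactor / det for 3×3, or solve directly):
  Sigma^{-1} = [[0.1715, -0.0042, -0.0293],
 [-0.0042, 0.1464, 0.0251],
 [-0.0293, 0.0251, 0.1757]].

Step 3 — form the quadratic (x - mu)^T · Sigma^{-1} · (x - mu):
  Sigma^{-1} · (x - mu) = (0.6151, -0.5272, -0.6904).
  (x - mu)^T · [Sigma^{-1} · (x - mu)] = (3)·(0.6151) + (-3)·(-0.5272) + (-3)·(-0.6904) = 5.4979.

Step 4 — take square root: d = √(5.4979) ≈ 2.3448.

d(x, mu) = √(5.4979) ≈ 2.3448


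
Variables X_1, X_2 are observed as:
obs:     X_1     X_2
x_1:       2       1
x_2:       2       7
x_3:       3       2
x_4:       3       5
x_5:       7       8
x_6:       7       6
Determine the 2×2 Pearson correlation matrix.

Step 1 — column means:
  mean(X_1) = (2 + 2 + 3 + 3 + 7 + 7) / 6 = 24/6 = 4
  mean(X_2) = (1 + 7 + 2 + 5 + 8 + 6) / 6 = 29/6 = 4.8333

Step 2 — sample variances and covariances s[i,j] = (1/(n-1)) · Σ_k (x_{k,i} - mean_i) · (x_{k,j} - mean_j), with n-1 = 5:
  s[X_1,X_1] = ((-2)·(-2) + (-2)·(-2) + (-1)·(-1) + (-1)·(-1) + (3)·(3) + (3)·(3)) / 5 = 28/5 = 5.6
  s[X_1,X_2] = ((-2)·(-3.8333) + (-2)·(2.1667) + (-1)·(-2.8333) + (-1)·(0.1667) + (3)·(3.1667) + (3)·(1.1667)) / 5 = 19/5 = 3.8
  s[X_2,X_2] = ((-3.8333)·(-3.8333) + (2.1667)·(2.1667) + (-2.8333)·(-2.8333) + (0.1667)·(0.1667) + (3.1667)·(3.1667) + (1.1667)·(1.1667)) / 5 = 38.8333/5 = 7.7667
  Sample standard deviations s_i = √(s[i,i]):
  s(X_1) = √(5.6) = 2.3664
  s(X_2) = √(7.7667) = 2.7869

Step 3 — r_{ij} = s_{ij} / (s_i · s_j):
  r[X_1,X_1] = 1 (diagonal).
  r[X_1,X_2] = 3.8 / (2.3664 · 2.7869) = 3.8 / 6.5949 = 0.5762
  r[X_2,X_2] = 1 (diagonal).

R is symmetric with unit diagonal. Assembling:

R = [[1, 0.5762],
 [0.5762, 1]]


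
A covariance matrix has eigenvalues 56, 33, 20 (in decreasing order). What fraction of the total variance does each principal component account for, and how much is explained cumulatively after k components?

Step 1 — total variance = trace(Sigma) = Σ λ_i = 56 + 33 + 20 = 109.

Step 2 — fraction explained by component i = λ_i / Σ λ:
  PC1: 56/109 = 0.5138
  PC2: 33/109 = 0.3028
  PC3: 20/109 = 0.1835

Step 3 — cumulative fraction after k components = (λ_1 + ... + λ_k) / Σ λ:
  k = 1: 56/109 = 0.5138
  k = 2: (56 + 33)/109 = 89/109 = 0.8165
  k = 3: (56 + 33 + 20)/109 = 109/109 = 1

Summary (fraction, with percent):

explained: PC1 0.5138 (51.38%), PC2 0.3028 (30.28%), PC3 0.1835 (18.35%);  cumulative: 0.5138, 0.8165, 1


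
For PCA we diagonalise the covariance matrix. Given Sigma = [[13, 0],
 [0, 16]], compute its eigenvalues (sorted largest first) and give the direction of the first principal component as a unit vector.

Step 1 — characteristic polynomial of 2×2 Sigma:
  det(Sigma - λI) = λ² - trace · λ + det = 0.
  trace = 13 + 16 = 29, det = 13·16 - (0)² = 208.
Step 2 — discriminant:
  Δ = trace² - 4·det = 841 - 832 = 9.
Step 3 — eigenvalues:
  λ = (trace ± √Δ)/2 = (29 ± 3)/2,
  λ_1 = 16,  λ_2 = 13.

Step 4 — unit eigenvector for λ_1: Sigma is diagonal, so its eigenvectors are the coordinate axes. λ_1 = 16 is the diagonal entry on the second coordinate axis, hence
  v_1 = (0, 1) (||v_1|| = 1).

λ_1 = 16,  λ_2 = 13;  v_1 ≈ (0, 1)


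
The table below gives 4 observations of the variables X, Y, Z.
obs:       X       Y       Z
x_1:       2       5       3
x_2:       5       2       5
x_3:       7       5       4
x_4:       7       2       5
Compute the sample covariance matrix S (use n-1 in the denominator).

Step 1 — column means:
  mean(X) = (2 + 5 + 7 + 7) / 4 = 21/4 = 5.25
  mean(Y) = (5 + 2 + 5 + 2) / 4 = 14/4 = 3.5
  mean(Z) = (3 + 5 + 4 + 5) / 4 = 17/4 = 4.25

Step 2 — sample covariance S[i,j] = (1/(n-1)) · Σ_k (x_{k,i} - mean_i) · (x_{k,j} - mean_j), with n-1 = 3.
  S[X,X] = ((-3.25)·(-3.25) + (-0.25)·(-0.25) + (1.75)·(1.75) + (1.75)·(1.75)) / 3 = 16.75/3 = 5.5833
  S[X,Y] = ((-3.25)·(1.5) + (-0.25)·(-1.5) + (1.75)·(1.5) + (1.75)·(-1.5)) / 3 = -4.5/3 = -1.5
  S[X,Z] = ((-3.25)·(-1.25) + (-0.25)·(0.75) + (1.75)·(-0.25) + (1.75)·(0.75)) / 3 = 4.75/3 = 1.5833
  S[Y,Y] = ((1.5)·(1.5) + (-1.5)·(-1.5) + (1.5)·(1.5) + (-1.5)·(-1.5)) / 3 = 9/3 = 3
  S[Y,Z] = ((1.5)·(-1.25) + (-1.5)·(0.75) + (1.5)·(-0.25) + (-1.5)·(0.75)) / 3 = -4.5/3 = -1.5
  S[Z,Z] = ((-1.25)·(-1.25) + (0.75)·(0.75) + (-0.25)·(-0.25) + (0.75)·(0.75)) / 3 = 2.75/3 = 0.9167

S is symmetric (S[j,i] = S[i,j]). Assembling:

S = [[5.5833, -1.5, 1.5833],
 [-1.5, 3, -1.5],
 [1.5833, -1.5, 0.9167]]


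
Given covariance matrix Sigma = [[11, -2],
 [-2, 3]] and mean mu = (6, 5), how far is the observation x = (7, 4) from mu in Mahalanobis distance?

Step 1 — centre the observation: (x - mu) = (1, -1).

Step 2 — invert Sigma. det(Sigma) = 11·3 - (-2)² = 29.
  Sigma^{-1} = (1/det) · [[d, -b], [-b, a]] = [[0.1034, 0.069],
 [0.069, 0.3793]].

Step 3 — form the quadratic (x - mu)^T · Sigma^{-1} · (x - mu):
  Sigma^{-1} · (x - mu) = (0.0345, -0.3103).
  (x - mu)^T · [Sigma^{-1} · (x - mu)] = (1)·(0.0345) + (-1)·(-0.3103) = 0.3448.

Step 4 — take square root: d = √(0.3448) ≈ 0.5872.

d(x, mu) = √(0.3448) ≈ 0.5872


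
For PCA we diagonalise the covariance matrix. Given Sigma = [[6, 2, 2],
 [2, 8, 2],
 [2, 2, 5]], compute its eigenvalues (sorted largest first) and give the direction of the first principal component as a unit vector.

Step 1 — characteristic polynomial p(λ) = det(λI - Sigma) = λ³ - tr·λ² + c_1·λ - det, where tr = trace, c_1 = sum of the principal 2×2 minors, det = det(Sigma):
  tr = 6 + 8 + 5 = 19,
  c_1 = (6·8 - (2)²) + (6·5 - (2)²) + (8·5 - (2)²) = 44 + 26 + 36 = 106,
  det = 6·(8·5 - (2)²) - (2)·((2)·5 - (2)·(2)) + (2)·((2)·(2) - 8·(2)) = 6·(36) - (2)·(6) + (2)·(-12) = 180.
  So p(λ) = λ³ - 19λ² + 106λ - 180.
Step 2 — look for an integer root (rational root theorem: any rational root is an integer divisor of 180). Testing λ = 5:
  p(5) = 125 - 475 + 530 - 180 = 0  ✓
  Dividing out (λ - 5): p(λ) = (λ - 5)(λ² - 14λ + 36).
Step 3 — remaining eigenvalues from the quadratic λ² - 14λ + 36 = 0:
  Δ = 14² - 4·36 = 196 - 144 = 52,  λ = (14 ± √52)/2 = (14 ± 7.2111)/2 ≈ 10.6056 or 3.3944.
  Sorted: λ_1 = 10.6056,  λ_2 = 5,  λ_3 = 3.3944  (check: sum = 19 = tr ✓).

Step 4 — unit eigenvector for λ_1 ≈ 10.6056: v spans the null space of (Sigma - λ_1 I), whose rows are
  r_1 = (-4.6056, 2, 2),  r_2 = (2, -2.6056, 2),  r_3 = (2, 2, -5.6056).
  v is orthogonal to every row, so take v ∝ r_1 × r_2 = ((2)·(2) - (2)·(-2.6056), (2)·(2) - (-4.6056)·(2), (-4.6056)·(-2.6056) - (2)·(2)) ≈ (9.2111, 13.2111, 8).
  Let u = (9.2111, 13.2111, 8).
  ||u|| = √((9.2111)² + (13.2111)² + (8)²) = √(323.3776) ≈ 17.9827,  v_1 = u/||u|| ≈ (0.5122, 0.7347, 0.4449) (||v_1|| = 1).

λ_1 = 10.6056,  λ_2 = 5,  λ_3 = 3.3944;  v_1 ≈ (0.5122, 0.7347, 0.4449)


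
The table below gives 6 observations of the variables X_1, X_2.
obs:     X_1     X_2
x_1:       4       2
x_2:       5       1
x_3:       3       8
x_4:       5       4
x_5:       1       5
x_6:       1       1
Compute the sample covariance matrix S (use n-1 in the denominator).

Step 1 — column means:
  mean(X_1) = (4 + 5 + 3 + 5 + 1 + 1) / 6 = 19/6 = 3.1667
  mean(X_2) = (2 + 1 + 8 + 4 + 5 + 1) / 6 = 21/6 = 3.5

Step 2 — sample covariance S[i,j] = (1/(n-1)) · Σ_k (x_{k,i} - mean_i) · (x_{k,j} - mean_j), with n-1 = 5.
  S[X_1,X_1] = ((0.8333)·(0.8333) + (1.8333)·(1.8333) + (-0.1667)·(-0.1667) + (1.8333)·(1.8333) + (-2.1667)·(-2.1667) + (-2.1667)·(-2.1667)) / 5 = 16.8333/5 = 3.3667
  S[X_1,X_2] = ((0.8333)·(-1.5) + (1.8333)·(-2.5) + (-0.1667)·(4.5) + (1.8333)·(0.5) + (-2.1667)·(1.5) + (-2.1667)·(-2.5)) / 5 = -3.5/5 = -0.7
  S[X_2,X_2] = ((-1.5)·(-1.5) + (-2.5)·(-2.5) + (4.5)·(4.5) + (0.5)·(0.5) + (1.5)·(1.5) + (-2.5)·(-2.5)) / 5 = 37.5/5 = 7.5

S is symmetric (S[j,i] = S[i,j]). Assembling:

S = [[3.3667, -0.7],
 [-0.7, 7.5]]


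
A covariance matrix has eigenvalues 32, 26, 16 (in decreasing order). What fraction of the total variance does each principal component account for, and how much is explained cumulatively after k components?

Step 1 — total variance = trace(Sigma) = Σ λ_i = 32 + 26 + 16 = 74.

Step 2 — fraction explained by component i = λ_i / Σ λ:
  PC1: 32/74 = 0.4324
  PC2: 26/74 = 0.3514
  PC3: 16/74 = 0.2162

Step 3 — cumulative fraction after k components = (λ_1 + ... + λ_k) / Σ λ:
  k = 1: 32/74 = 0.4324
  k = 2: (32 + 26)/74 = 58/74 = 0.7838
  k = 3: (32 + 26 + 16)/74 = 74/74 = 1

Summary (fraction, with percent):

explained: PC1 0.4324 (43.24%), PC2 0.3514 (35.14%), PC3 0.2162 (21.62%);  cumulative: 0.4324, 0.7838, 1


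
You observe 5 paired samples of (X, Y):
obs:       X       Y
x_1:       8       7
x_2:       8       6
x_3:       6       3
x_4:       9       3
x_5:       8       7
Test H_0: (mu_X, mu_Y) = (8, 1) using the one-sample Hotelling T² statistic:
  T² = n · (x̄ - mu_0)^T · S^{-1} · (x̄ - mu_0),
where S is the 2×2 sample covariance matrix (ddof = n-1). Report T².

Step 1 — sample mean vector:
  mean(X) = (8 + 8 + 6 + 9 + 8) / 5 = 39/5 = 7.8
  mean(Y) = (7 + 6 + 3 + 3 + 7) / 5 = 26/5 = 5.2
  x̄ = (7.8, 5.2),  deviation x̄ - mu_0 = (7.8, 5.2) - (8, 1) = (-0.2, 4.2).

Step 2 — sample covariance matrix, S[i,j] = (1/(n-1)) · Σ_k (x_{k,i} - mean_i) · (x_{k,j} - mean_j), divisor n-1 = 4:
  S[X,X] = ((0.2)·(0.2) + (0.2)·(0.2) + (-1.8)·(-1.8) + (1.2)·(1.2) + (0.2)·(0.2)) / 4 = 4.8/4 = 1.2
  S[X,Y] = ((0.2)·(1.8) + (0.2)·(0.8) + (-1.8)·(-2.2) + (1.2)·(-2.2) + (0.2)·(1.8)) / 4 = 2.2/4 = 0.55
  S[Y,Y] = ((1.8)·(1.8) + (0.8)·(0.8) + (-2.2)·(-2.2) + (-2.2)·(-2.2) + (1.8)·(1.8)) / 4 = 16.8/4 = 4.2
  S = [[1.2, 0.55],
 [0.55, 4.2]].

Step 3 — invert S. det(S) = 1.2·4.2 - (0.55)² = 4.7375.
  S^{-1} = (1/det) · [[d, -b], [-b, a]] = [[0.8865, -0.1161],
 [-0.1161, 0.2533]].

Step 4 — quadratic form (x̄ - mu_0)^T · S^{-1} · (x̄ - mu_0):
  S^{-1} · (x̄ - mu_0) = (-0.6649, 1.0871),
  (x̄ - mu_0)^T · [...] = (-0.2)·(-0.6649) + (4.2)·(1.0871) = 4.6987.

Step 5 — scale by n: T² = 5 · 4.6987 = 23.4934.

T² ≈ 23.4934


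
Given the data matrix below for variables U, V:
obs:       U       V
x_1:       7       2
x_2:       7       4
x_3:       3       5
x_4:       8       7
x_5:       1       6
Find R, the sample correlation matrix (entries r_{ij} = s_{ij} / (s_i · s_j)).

Step 1 — column means:
  mean(U) = (7 + 7 + 3 + 8 + 1) / 5 = 26/5 = 5.2
  mean(V) = (2 + 4 + 5 + 7 + 6) / 5 = 24/5 = 4.8

Step 2 — sample variances and covariances s[i,j] = (1/(n-1)) · Σ_k (x_{k,i} - mean_i) · (x_{k,j} - mean_j), with n-1 = 4:
  s[U,U] = ((1.8)·(1.8) + (1.8)·(1.8) + (-2.2)·(-2.2) + (2.8)·(2.8) + (-4.2)·(-4.2)) / 4 = 36.8/4 = 9.2
  s[U,V] = ((1.8)·(-2.8) + (1.8)·(-0.8) + (-2.2)·(0.2) + (2.8)·(2.2) + (-4.2)·(1.2)) / 4 = -5.8/4 = -1.45
  s[V,V] = ((-2.8)·(-2.8) + (-0.8)·(-0.8) + (0.2)·(0.2) + (2.2)·(2.2) + (1.2)·(1.2)) / 4 = 14.8/4 = 3.7
  Sample standard deviations s_i = √(s[i,i]):
  s(U) = √(9.2) = 3.0332
  s(V) = √(3.7) = 1.9235

Step 3 — r_{ij} = s_{ij} / (s_i · s_j):
  r[U,U] = 1 (diagonal).
  r[U,V] = -1.45 / (3.0332 · 1.9235) = -1.45 / 5.8344 = -0.2485
  r[V,V] = 1 (diagonal).

R is symmetric with unit diagonal. Assembling:

R = [[1, -0.2485],
 [-0.2485, 1]]


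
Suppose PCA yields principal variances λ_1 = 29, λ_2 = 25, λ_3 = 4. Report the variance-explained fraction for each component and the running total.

Step 1 — total variance = trace(Sigma) = Σ λ_i = 29 + 25 + 4 = 58.

Step 2 — fraction explained by component i = λ_i / Σ λ:
  PC1: 29/58 = 0.5
  PC2: 25/58 = 0.431
  PC3: 4/58 = 0.069

Step 3 — cumulative fraction after k components = (λ_1 + ... + λ_k) / Σ λ:
  k = 1: 29/58 = 0.5
  k = 2: (29 + 25)/58 = 54/58 = 0.931
  k = 3: (29 + 25 + 4)/58 = 58/58 = 1

Summary (fraction, with percent):

explained: PC1 0.5 (50%), PC2 0.431 (43.1%), PC3 0.069 (6.9%);  cumulative: 0.5, 0.931, 1


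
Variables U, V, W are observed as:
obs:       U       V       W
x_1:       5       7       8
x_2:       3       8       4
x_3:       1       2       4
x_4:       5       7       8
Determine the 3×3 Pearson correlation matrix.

Step 1 — column means:
  mean(U) = (5 + 3 + 1 + 5) / 4 = 14/4 = 3.5
  mean(V) = (7 + 8 + 2 + 7) / 4 = 24/4 = 6
  mean(W) = (8 + 4 + 4 + 8) / 4 = 24/4 = 6

Step 2 — sample variances and covariances s[i,j] = (1/(n-1)) · Σ_k (x_{k,i} - mean_i) · (x_{k,j} - mean_j), with n-1 = 3:
  s[U,U] = ((1.5)·(1.5) + (-0.5)·(-0.5) + (-2.5)·(-2.5) + (1.5)·(1.5)) / 3 = 11/3 = 3.6667
  s[U,V] = ((1.5)·(1) + (-0.5)·(2) + (-2.5)·(-4) + (1.5)·(1)) / 3 = 12/3 = 4
  s[U,W] = ((1.5)·(2) + (-0.5)·(-2) + (-2.5)·(-2) + (1.5)·(2)) / 3 = 12/3 = 4
  s[V,V] = ((1)·(1) + (2)·(2) + (-4)·(-4) + (1)·(1)) / 3 = 22/3 = 7.3333
  s[V,W] = ((1)·(2) + (2)·(-2) + (-4)·(-2) + (1)·(2)) / 3 = 8/3 = 2.6667
  s[W,W] = ((2)·(2) + (-2)·(-2) + (-2)·(-2) + (2)·(2)) / 3 = 16/3 = 5.3333
  Sample standard deviations s_i = √(s[i,i]):
  s(U) = √(3.6667) = 1.9149
  s(V) = √(7.3333) = 2.708
  s(W) = √(5.3333) = 2.3094

Step 3 — r_{ij} = s_{ij} / (s_i · s_j):
  r[U,U] = 1 (diagonal).
  r[U,V] = 4 / (1.9149 · 2.708) = 4 / 5.1854 = 0.7714
  r[U,W] = 4 / (1.9149 · 2.3094) = 4 / 4.4222 = 0.9045
  r[V,V] = 1 (diagonal).
  r[V,W] = 2.6667 / (2.708 · 2.3094) = 2.6667 / 6.2539 = 0.4264
  r[W,W] = 1 (diagonal).

R is symmetric with unit diagonal. Assembling:

R = [[1, 0.7714, 0.9045],
 [0.7714, 1, 0.4264],
 [0.9045, 0.4264, 1]]


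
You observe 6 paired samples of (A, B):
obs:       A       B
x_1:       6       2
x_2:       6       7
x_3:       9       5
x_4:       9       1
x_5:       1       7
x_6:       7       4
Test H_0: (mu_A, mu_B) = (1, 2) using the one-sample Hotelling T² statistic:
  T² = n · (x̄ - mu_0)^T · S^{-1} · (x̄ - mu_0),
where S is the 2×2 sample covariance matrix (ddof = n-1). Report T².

Step 1 — sample mean vector:
  mean(A) = (6 + 6 + 9 + 9 + 1 + 7) / 6 = 38/6 = 6.3333
  mean(B) = (2 + 7 + 5 + 1 + 7 + 4) / 6 = 26/6 = 4.3333
  x̄ = (6.3333, 4.3333),  deviation x̄ - mu_0 = (6.3333, 4.3333) - (1, 2) = (5.3333, 2.3333).

Step 2 — sample covariance matrix, S[i,j] = (1/(n-1)) · Σ_k (x_{k,i} - mean_i) · (x_{k,j} - mean_j), divisor n-1 = 5:
  S[A,A] = ((-0.3333)·(-0.3333) + (-0.3333)·(-0.3333) + (2.6667)·(2.6667) + (2.6667)·(2.6667) + (-5.3333)·(-5.3333) + (0.6667)·(0.6667)) / 5 = 43.3333/5 = 8.6667
  S[A,B] = ((-0.3333)·(-2.3333) + (-0.3333)·(2.6667) + (2.6667)·(0.6667) + (2.6667)·(-3.3333) + (-5.3333)·(2.6667) + (0.6667)·(-0.3333)) / 5 = -21.6667/5 = -4.3333
  S[B,B] = ((-2.3333)·(-2.3333) + (2.6667)·(2.6667) + (0.6667)·(0.6667) + (-3.3333)·(-3.3333) + (2.6667)·(2.6667) + (-0.3333)·(-0.3333)) / 5 = 31.3333/5 = 6.2667
  S = [[8.6667, -4.3333],
 [-4.3333, 6.2667]].

Step 3 — invert S. det(S) = 8.6667·6.2667 - (-4.3333)² = 35.5333.
  S^{-1} = (1/det) · [[d, -b], [-b, a]] = [[0.1764, 0.122],
 [0.122, 0.2439]].

Step 4 — quadratic form (x̄ - mu_0)^T · S^{-1} · (x̄ - mu_0):
  S^{-1} · (x̄ - mu_0) = (1.2251, 1.2195),
  (x̄ - mu_0)^T · [...] = (5.3333)·(1.2251) + (2.3333)·(1.2195) = 9.3796.

Step 5 — scale by n: T² = 6 · 9.3796 = 56.2777.

T² ≈ 56.2777


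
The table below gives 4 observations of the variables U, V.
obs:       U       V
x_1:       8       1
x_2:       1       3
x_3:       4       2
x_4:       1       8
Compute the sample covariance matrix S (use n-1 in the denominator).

Step 1 — column means:
  mean(U) = (8 + 1 + 4 + 1) / 4 = 14/4 = 3.5
  mean(V) = (1 + 3 + 2 + 8) / 4 = 14/4 = 3.5

Step 2 — sample covariance S[i,j] = (1/(n-1)) · Σ_k (x_{k,i} - mean_i) · (x_{k,j} - mean_j), with n-1 = 3.
  S[U,U] = ((4.5)·(4.5) + (-2.5)·(-2.5) + (0.5)·(0.5) + (-2.5)·(-2.5)) / 3 = 33/3 = 11
  S[U,V] = ((4.5)·(-2.5) + (-2.5)·(-0.5) + (0.5)·(-1.5) + (-2.5)·(4.5)) / 3 = -22/3 = -7.3333
  S[V,V] = ((-2.5)·(-2.5) + (-0.5)·(-0.5) + (-1.5)·(-1.5) + (4.5)·(4.5)) / 3 = 29/3 = 9.6667

S is symmetric (S[j,i] = S[i,j]). Assembling:

S = [[11, -7.3333],
 [-7.3333, 9.6667]]


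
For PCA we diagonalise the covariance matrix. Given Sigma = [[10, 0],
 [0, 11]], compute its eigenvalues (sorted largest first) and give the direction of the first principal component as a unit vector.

Step 1 — characteristic polynomial of 2×2 Sigma:
  det(Sigma - λI) = λ² - trace · λ + det = 0.
  trace = 10 + 11 = 21, det = 10·11 - (0)² = 110.
Step 2 — discriminant:
  Δ = trace² - 4·det = 441 - 440 = 1.
Step 3 — eigenvalues:
  λ = (trace ± √Δ)/2 = (21 ± 1)/2,
  λ_1 = 11,  λ_2 = 10.

Step 4 — unit eigenvector for λ_1: Sigma is diagonal, so its eigenvectors are the coordinate axes. λ_1 = 11 is the diagonal entry on the second coordinate axis, hence
  v_1 = (0, 1) (||v_1|| = 1).

λ_1 = 11,  λ_2 = 10;  v_1 ≈ (0, 1)


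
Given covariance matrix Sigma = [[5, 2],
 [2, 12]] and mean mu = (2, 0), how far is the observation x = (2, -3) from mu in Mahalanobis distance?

Step 1 — centre the observation: (x - mu) = (0, -3).

Step 2 — invert Sigma. det(Sigma) = 5·12 - (2)² = 56.
  Sigma^{-1} = (1/det) · [[d, -b], [-b, a]] = [[0.2143, -0.0357],
 [-0.0357, 0.0893]].

Step 3 — form the quadratic (x - mu)^T · Sigma^{-1} · (x - mu):
  Sigma^{-1} · (x - mu) = (0.1071, -0.2679).
  (x - mu)^T · [Sigma^{-1} · (x - mu)] = (0)·(0.1071) + (-3)·(-0.2679) = 0.8036.

Step 4 — take square root: d = √(0.8036) ≈ 0.8964.

d(x, mu) = √(0.8036) ≈ 0.8964


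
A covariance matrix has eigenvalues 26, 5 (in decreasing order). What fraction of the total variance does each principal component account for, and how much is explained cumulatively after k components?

Step 1 — total variance = trace(Sigma) = Σ λ_i = 26 + 5 = 31.

Step 2 — fraction explained by component i = λ_i / Σ λ:
  PC1: 26/31 = 0.8387
  PC2: 5/31 = 0.1613

Step 3 — cumulative fraction after k components = (λ_1 + ... + λ_k) / Σ λ:
  k = 1: 26/31 = 0.8387
  k = 2: (26 + 5)/31 = 31/31 = 1

Summary (fraction, with percent):

explained: PC1 0.8387 (83.87%), PC2 0.1613 (16.13%);  cumulative: 0.8387, 1


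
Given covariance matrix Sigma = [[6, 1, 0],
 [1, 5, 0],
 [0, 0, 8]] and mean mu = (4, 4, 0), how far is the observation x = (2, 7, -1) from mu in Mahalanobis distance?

Step 1 — centre the observation: (x - mu) = (-2, 3, -1).

Step 2 — invert Sigma (cofactor / det for 3×3, or solve directly):
  Sigma^{-1} = [[0.1724, -0.0345, 0],
 [-0.0345, 0.2069, 0],
 [0, 0, 0.125]].

Step 3 — form the quadratic (x - mu)^T · Sigma^{-1} · (x - mu):
  Sigma^{-1} · (x - mu) = (-0.4483, 0.6897, -0.125).
  (x - mu)^T · [Sigma^{-1} · (x - mu)] = (-2)·(-0.4483) + (3)·(0.6897) + (-1)·(-0.125) = 3.0905.

Step 4 — take square root: d = √(3.0905) ≈ 1.758.

d(x, mu) = √(3.0905) ≈ 1.758


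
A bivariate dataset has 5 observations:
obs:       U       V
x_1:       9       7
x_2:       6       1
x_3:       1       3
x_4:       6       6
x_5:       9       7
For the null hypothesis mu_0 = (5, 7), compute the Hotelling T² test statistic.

Step 1 — sample mean vector:
  mean(U) = (9 + 6 + 1 + 6 + 9) / 5 = 31/5 = 6.2
  mean(V) = (7 + 1 + 3 + 6 + 7) / 5 = 24/5 = 4.8
  x̄ = (6.2, 4.8),  deviation x̄ - mu_0 = (6.2, 4.8) - (5, 7) = (1.2, -2.2).

Step 2 — sample covariance matrix, S[i,j] = (1/(n-1)) · Σ_k (x_{k,i} - mean_i) · (x_{k,j} - mean_j), divisor n-1 = 4:
  S[U,U] = ((2.8)·(2.8) + (-0.2)·(-0.2) + (-5.2)·(-5.2) + (-0.2)·(-0.2) + (2.8)·(2.8)) / 4 = 42.8/4 = 10.7
  S[U,V] = ((2.8)·(2.2) + (-0.2)·(-3.8) + (-5.2)·(-1.8) + (-0.2)·(1.2) + (2.8)·(2.2)) / 4 = 22.2/4 = 5.55
  S[V,V] = ((2.2)·(2.2) + (-3.8)·(-3.8) + (-1.8)·(-1.8) + (1.2)·(1.2) + (2.2)·(2.2)) / 4 = 28.8/4 = 7.2
  S = [[10.7, 5.55],
 [5.55, 7.2]].

Step 3 — invert S. det(S) = 10.7·7.2 - (5.55)² = 46.2375.
  S^{-1} = (1/det) · [[d, -b], [-b, a]] = [[0.1557, -0.12],
 [-0.12, 0.2314]].

Step 4 — quadratic form (x̄ - mu_0)^T · S^{-1} · (x̄ - mu_0):
  S^{-1} · (x̄ - mu_0) = (0.4509, -0.6531),
  (x̄ - mu_0)^T · [...] = (1.2)·(0.4509) + (-2.2)·(-0.6531) = 1.978.

Step 5 — scale by n: T² = 5 · 1.978 = 9.8902.

T² ≈ 9.8902


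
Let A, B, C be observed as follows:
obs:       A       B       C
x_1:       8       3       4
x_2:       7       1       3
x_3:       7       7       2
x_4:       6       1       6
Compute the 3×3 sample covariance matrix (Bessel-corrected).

Step 1 — column means:
  mean(A) = (8 + 7 + 7 + 6) / 4 = 28/4 = 7
  mean(B) = (3 + 1 + 7 + 1) / 4 = 12/4 = 3
  mean(C) = (4 + 3 + 2 + 6) / 4 = 15/4 = 3.75

Step 2 — sample covariance S[i,j] = (1/(n-1)) · Σ_k (x_{k,i} - mean_i) · (x_{k,j} - mean_j), with n-1 = 3.
  S[A,A] = ((1)·(1) + (0)·(0) + (0)·(0) + (-1)·(-1)) / 3 = 2/3 = 0.6667
  S[A,B] = ((1)·(0) + (0)·(-2) + (0)·(4) + (-1)·(-2)) / 3 = 2/3 = 0.6667
  S[A,C] = ((1)·(0.25) + (0)·(-0.75) + (0)·(-1.75) + (-1)·(2.25)) / 3 = -2/3 = -0.6667
  S[B,B] = ((0)·(0) + (-2)·(-2) + (4)·(4) + (-2)·(-2)) / 3 = 24/3 = 8
  S[B,C] = ((0)·(0.25) + (-2)·(-0.75) + (4)·(-1.75) + (-2)·(2.25)) / 3 = -10/3 = -3.3333
  S[C,C] = ((0.25)·(0.25) + (-0.75)·(-0.75) + (-1.75)·(-1.75) + (2.25)·(2.25)) / 3 = 8.75/3 = 2.9167

S is symmetric (S[j,i] = S[i,j]). Assembling:

S = [[0.6667, 0.6667, -0.6667],
 [0.6667, 8, -3.3333],
 [-0.6667, -3.3333, 2.9167]]


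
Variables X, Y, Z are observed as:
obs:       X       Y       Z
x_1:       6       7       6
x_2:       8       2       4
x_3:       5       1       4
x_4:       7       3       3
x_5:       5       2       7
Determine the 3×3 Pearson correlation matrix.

Step 1 — column means:
  mean(X) = (6 + 8 + 5 + 7 + 5) / 5 = 31/5 = 6.2
  mean(Y) = (7 + 2 + 1 + 3 + 2) / 5 = 15/5 = 3
  mean(Z) = (6 + 4 + 4 + 3 + 7) / 5 = 24/5 = 4.8

Step 2 — sample variances and covariances s[i,j] = (1/(n-1)) · Σ_k (x_{k,i} - mean_i) · (x_{k,j} - mean_j), with n-1 = 4:
  s[X,X] = ((-0.2)·(-0.2) + (1.8)·(1.8) + (-1.2)·(-1.2) + (0.8)·(0.8) + (-1.2)·(-1.2)) / 4 = 6.8/4 = 1.7
  s[X,Y] = ((-0.2)·(4) + (1.8)·(-1) + (-1.2)·(-2) + (0.8)·(0) + (-1.2)·(-1)) / 4 = 1/4 = 0.25
  s[X,Z] = ((-0.2)·(1.2) + (1.8)·(-0.8) + (-1.2)·(-0.8) + (0.8)·(-1.8) + (-1.2)·(2.2)) / 4 = -4.8/4 = -1.2
  s[Y,Y] = ((4)·(4) + (-1)·(-1) + (-2)·(-2) + (0)·(0) + (-1)·(-1)) / 4 = 22/4 = 5.5
  s[Y,Z] = ((4)·(1.2) + (-1)·(-0.8) + (-2)·(-0.8) + (0)·(-1.8) + (-1)·(2.2)) / 4 = 5/4 = 1.25
  s[Z,Z] = ((1.2)·(1.2) + (-0.8)·(-0.8) + (-0.8)·(-0.8) + (-1.8)·(-1.8) + (2.2)·(2.2)) / 4 = 10.8/4 = 2.7
  Sample standard deviations s_i = √(s[i,i]):
  s(X) = √(1.7) = 1.3038
  s(Y) = √(5.5) = 2.3452
  s(Z) = √(2.7) = 1.6432

Step 3 — r_{ij} = s_{ij} / (s_i · s_j):
  r[X,X] = 1 (diagonal).
  r[X,Y] = 0.25 / (1.3038 · 2.3452) = 0.25 / 3.0578 = 0.0818
  r[X,Z] = -1.2 / (1.3038 · 1.6432) = -1.2 / 2.1424 = -0.5601
  r[Y,Y] = 1 (diagonal).
  r[Y,Z] = 1.25 / (2.3452 · 1.6432) = 1.25 / 3.8536 = 0.3244
  r[Z,Z] = 1 (diagonal).

R is symmetric with unit diagonal. Assembling:

R = [[1, 0.0818, -0.5601],
 [0.0818, 1, 0.3244],
 [-0.5601, 0.3244, 1]]


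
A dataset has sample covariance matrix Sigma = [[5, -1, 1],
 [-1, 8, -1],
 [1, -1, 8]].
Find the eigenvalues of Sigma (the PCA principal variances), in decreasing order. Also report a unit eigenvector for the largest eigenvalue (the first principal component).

Step 1 — characteristic polynomial p(λ) = det(λI - Sigma) = λ³ - tr·λ² + c_1·λ - det, where tr = trace, c_1 = sum of the principal 2×2 minors, det = det(Sigma):
  tr = 5 + 8 + 8 = 21,
  c_1 = (5·8 - (-1)²) + (5·8 - (1)²) + (8·8 - (-1)²) = 39 + 39 + 63 = 141,
  det = 5·(8·8 - (-1)²) - (-1)·((-1)·8 - (-1)·(1)) + (1)·((-1)·(-1) - 8·(1)) = 5·(63) - (-1)·(-7) + (1)·(-7) = 301.
  So p(λ) = λ³ - 21λ² + 141λ - 301.
Step 2 — look for an integer root (rational root theorem: any rational root is an integer divisor of 301). Testing λ = 7:
  p(7) = 343 - 1029 + 987 - 301 = 0  ✓
  Dividing out (λ - 7): p(λ) = (λ - 7)(λ² - 14λ + 43).
Step 3 — remaining eigenvalues from the quadratic λ² - 14λ + 43 = 0:
  Δ = 14² - 4·43 = 196 - 172 = 24,  λ = (14 ± √24)/2 = (14 ± 4.899)/2 ≈ 9.4495 or 4.5505.
  Sorted: λ_1 = 9.4495,  λ_2 = 7,  λ_3 = 4.5505  (check: sum = 21 = tr ✓).

Step 4 — unit eigenvector for λ_1 ≈ 9.4495: v spans the null space of (Sigma - λ_1 I), whose rows are
  r_1 = (-4.4495, -1, 1),  r_2 = (-1, -1.4495, -1),  r_3 = (1, -1, -1.4495).
  v is orthogonal to every row, so take v ∝ r_1 × r_2 = ((-1)·(-1) - (1)·(-1.4495), (1)·(-1) - (-4.4495)·(-1), (-4.4495)·(-1.4495) - (-1)·(-1)) ≈ (2.4495, -5.4495, 5.4495).
  Let u = (2.4495, -5.4495, 5.4495).
  ||u|| = √((2.4495)² + (-5.4495)² + (5.4495)²) = √(65.3939) ≈ 8.0866,  v_1 = u/||u|| ≈ (0.3029, -0.6739, 0.6739) (||v_1|| = 1).

λ_1 = 9.4495,  λ_2 = 7,  λ_3 = 4.5505;  v_1 ≈ (0.3029, -0.6739, 0.6739)
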